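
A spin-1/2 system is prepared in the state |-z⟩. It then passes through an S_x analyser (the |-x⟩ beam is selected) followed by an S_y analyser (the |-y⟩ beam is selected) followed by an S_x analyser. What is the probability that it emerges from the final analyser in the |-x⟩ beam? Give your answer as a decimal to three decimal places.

First analyser (S_x): from |-z⟩, P(|-x⟩) = 1/2.
After stage 1 the state is |-x⟩; P(|-y⟩) = |⟨-y|-x⟩|² = 1/2.
After stage 2 the state is |-y⟩; P(|-x⟩) = |⟨-x|-y⟩|² = 1/2.
Joint probability = 1/2 × 1/2 × 1/2 = 0.125.

0.125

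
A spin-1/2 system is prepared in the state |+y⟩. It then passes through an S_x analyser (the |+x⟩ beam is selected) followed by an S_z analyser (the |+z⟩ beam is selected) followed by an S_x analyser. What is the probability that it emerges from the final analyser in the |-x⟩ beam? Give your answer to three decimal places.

First analyser (S_x): from |+y⟩, P(|+x⟩) = 1/2.
After stage 1 the state is |+x⟩; P(|+z⟩) = |⟨+z|+x⟩|² = 1/2.
After stage 2 the state is |+z⟩; P(|-x⟩) = |⟨-x|+z⟩|² = 1/2.
Joint probability = 1/2 × 1/2 × 1/2 = 0.125.

0.125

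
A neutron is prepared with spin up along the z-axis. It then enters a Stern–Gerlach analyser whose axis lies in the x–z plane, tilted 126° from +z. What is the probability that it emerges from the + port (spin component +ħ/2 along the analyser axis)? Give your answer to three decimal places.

For spin-½, the probability of finding spin-up along an axis at angle θ to the initial spin direction is cos²(θ/2); spin-down is sin²(θ/2).
θ = 126°, so P = cos²(63°) ≈ 0.206.

0.206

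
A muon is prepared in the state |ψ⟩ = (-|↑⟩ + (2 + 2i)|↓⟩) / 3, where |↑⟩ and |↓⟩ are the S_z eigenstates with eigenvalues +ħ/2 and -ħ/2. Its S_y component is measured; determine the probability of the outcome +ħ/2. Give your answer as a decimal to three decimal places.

0.278

|+y⟩ = (|↑⟩ + i|↓⟩)/√2, so ⟨+y|ψ⟩ = (1 - 2i) / (√2·3).
P = |1 - 2i|² / 18 = 5/18.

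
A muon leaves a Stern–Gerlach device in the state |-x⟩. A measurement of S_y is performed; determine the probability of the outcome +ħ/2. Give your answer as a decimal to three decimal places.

0.500

In the S_z basis, |-x⟩ = (|↑⟩ - |↓⟩)/√2 and |+y⟩ = (|↑⟩ + i|↓⟩)/√2.
|⟨+y|-x⟩|² = 1/2.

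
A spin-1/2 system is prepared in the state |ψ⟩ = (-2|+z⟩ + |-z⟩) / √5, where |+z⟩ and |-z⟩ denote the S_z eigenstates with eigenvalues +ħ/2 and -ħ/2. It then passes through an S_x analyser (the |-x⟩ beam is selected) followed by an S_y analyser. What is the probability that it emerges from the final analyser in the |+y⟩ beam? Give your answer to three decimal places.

0.450

First analyser (S_x): P(|-x⟩) = |⟨-x|ψ⟩|² = 9/10.
After stage 1 the state is |-x⟩; P(|+y⟩) = |⟨+y|-x⟩|² = 1/2.
Joint probability = 9/10 × 1/2 = 0.450.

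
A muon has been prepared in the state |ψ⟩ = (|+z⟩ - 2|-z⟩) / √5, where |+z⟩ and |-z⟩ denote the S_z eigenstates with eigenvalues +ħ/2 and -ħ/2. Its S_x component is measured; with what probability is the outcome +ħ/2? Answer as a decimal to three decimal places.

0.100

|+x⟩ = (|+z⟩ + |-z⟩)/√2, so ⟨+x|ψ⟩ = (-1) / (√2·√5).
P = |-1|² / 10 = 1/10.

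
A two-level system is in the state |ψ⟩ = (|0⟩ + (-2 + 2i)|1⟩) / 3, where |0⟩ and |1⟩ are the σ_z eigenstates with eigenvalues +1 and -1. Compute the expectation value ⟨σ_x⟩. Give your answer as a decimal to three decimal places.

-0.444

⟨σ_x⟩ = 2 Re(a* b)/(|a|²+|b|²) with a = 1, b = (-2 + 2i).
a* b = (-2 + 2i), so ⟨σ_x⟩ = -4/9.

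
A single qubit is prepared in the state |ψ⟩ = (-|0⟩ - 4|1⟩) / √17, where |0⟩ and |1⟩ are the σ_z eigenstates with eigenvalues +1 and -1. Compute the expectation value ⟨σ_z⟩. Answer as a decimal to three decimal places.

⟨σ_z⟩ = |a|² - |b|² divided by |a|²+|b|², with a, b the |0⟩, |1⟩ amplitudes.
= (1 - 16)/17 = -15/17.

-0.882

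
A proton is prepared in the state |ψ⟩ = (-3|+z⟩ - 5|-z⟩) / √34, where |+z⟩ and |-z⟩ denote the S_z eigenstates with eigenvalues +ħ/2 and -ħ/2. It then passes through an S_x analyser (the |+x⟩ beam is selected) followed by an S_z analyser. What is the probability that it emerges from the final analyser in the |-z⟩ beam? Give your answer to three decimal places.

First analyser (S_x): P(|+x⟩) = |⟨+x|ψ⟩|² = 64/68.
After stage 1 the state is |+x⟩; P(|-z⟩) = |⟨-z|+x⟩|² = 1/2.
Joint probability = 64/68 × 1/2 = 0.471.

0.471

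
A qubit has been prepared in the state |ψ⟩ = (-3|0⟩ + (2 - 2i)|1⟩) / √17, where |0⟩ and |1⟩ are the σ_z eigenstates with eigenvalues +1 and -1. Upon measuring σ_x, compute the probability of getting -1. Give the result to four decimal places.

0.8529

|-x⟩ = (|0⟩ - |1⟩)/√2, so ⟨-x|ψ⟩ = (-5 + 2i) / (√2·√17).
P = |-5 + 2i|² / 34 = 29/34.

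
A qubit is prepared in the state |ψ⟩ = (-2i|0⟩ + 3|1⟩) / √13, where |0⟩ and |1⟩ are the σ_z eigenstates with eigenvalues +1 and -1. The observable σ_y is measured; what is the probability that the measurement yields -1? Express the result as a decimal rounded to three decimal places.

0.038

|-y⟩ = (|0⟩ - i|1⟩)/√2, so ⟨-y|ψ⟩ = (i) / (√2·√13).
P = |i|² / 26 = 1/26.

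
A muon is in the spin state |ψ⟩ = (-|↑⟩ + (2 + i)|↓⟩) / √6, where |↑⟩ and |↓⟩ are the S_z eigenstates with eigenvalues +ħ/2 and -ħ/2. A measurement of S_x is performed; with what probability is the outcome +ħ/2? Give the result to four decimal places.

|+x⟩ = (|↑⟩ + |↓⟩)/√2, so ⟨+x|ψ⟩ = (1 + i) / (√2·√6).
P = |1 + i|² / 12 = 2/12.

0.1667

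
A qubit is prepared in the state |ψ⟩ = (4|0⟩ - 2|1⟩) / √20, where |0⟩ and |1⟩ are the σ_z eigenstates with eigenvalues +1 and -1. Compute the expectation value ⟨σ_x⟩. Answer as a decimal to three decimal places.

⟨σ_x⟩ = 2 Re(a* b)/(|a|²+|b|²) with a = 4, b = -2.
a* b = -8, so ⟨σ_x⟩ = -16/20.

-0.800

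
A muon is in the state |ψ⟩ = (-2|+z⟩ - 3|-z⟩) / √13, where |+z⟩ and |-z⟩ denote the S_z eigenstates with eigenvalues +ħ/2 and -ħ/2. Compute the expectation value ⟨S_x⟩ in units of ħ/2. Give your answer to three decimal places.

0.923

⟨σ_x⟩ = 2 Re(a* b)/(|a|²+|b|²) with a = -2, b = -3.
a* b = 6, so ⟨σ_x⟩ = 12/13.
⟨S_x⟩ = (ħ/2)·⟨σ_x⟩.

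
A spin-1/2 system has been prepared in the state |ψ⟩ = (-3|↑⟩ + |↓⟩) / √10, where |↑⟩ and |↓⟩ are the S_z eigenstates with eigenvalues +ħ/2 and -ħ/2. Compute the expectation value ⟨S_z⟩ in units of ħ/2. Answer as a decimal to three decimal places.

0.800

⟨σ_z⟩ = |a|² - |b|² divided by |a|²+|b|², with a, b the |↑⟩, |↓⟩ amplitudes.
= (9 - 1)/10 = 8/10.
⟨S_z⟩ = (ħ/2)·⟨σ_z⟩.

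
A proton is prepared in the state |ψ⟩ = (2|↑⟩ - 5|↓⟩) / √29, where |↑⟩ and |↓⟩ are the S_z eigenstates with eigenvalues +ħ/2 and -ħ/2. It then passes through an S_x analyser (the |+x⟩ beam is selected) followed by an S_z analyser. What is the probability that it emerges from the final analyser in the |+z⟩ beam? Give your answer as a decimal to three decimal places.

0.078

First analyser (S_x): P(|+x⟩) = |⟨+x|ψ⟩|² = 9/58.
After stage 1 the state is |+x⟩; P(|+z⟩) = |⟨+z|+x⟩|² = 1/2.
Joint probability = 9/58 × 1/2 = 0.078.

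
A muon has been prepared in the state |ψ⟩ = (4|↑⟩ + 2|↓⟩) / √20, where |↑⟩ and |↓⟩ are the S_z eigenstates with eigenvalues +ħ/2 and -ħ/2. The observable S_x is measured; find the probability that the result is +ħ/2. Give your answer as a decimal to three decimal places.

|+x⟩ = (|↑⟩ + |↓⟩)/√2, so ⟨+x|ψ⟩ = (6) / (√2·√20).
P = |6|² / 40 = 36/40.

0.900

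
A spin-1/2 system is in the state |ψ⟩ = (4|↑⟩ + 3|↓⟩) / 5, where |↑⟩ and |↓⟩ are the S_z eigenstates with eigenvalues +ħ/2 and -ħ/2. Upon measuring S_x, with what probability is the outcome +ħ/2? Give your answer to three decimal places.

|+x⟩ = (|↑⟩ + |↓⟩)/√2, so ⟨+x|ψ⟩ = (7) / (√2·5).
P = |7|² / 50 = 49/50.

0.980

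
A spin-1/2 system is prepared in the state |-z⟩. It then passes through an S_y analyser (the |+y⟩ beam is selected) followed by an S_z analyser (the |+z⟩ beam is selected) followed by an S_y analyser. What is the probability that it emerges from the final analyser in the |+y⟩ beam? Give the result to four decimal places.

0.1250

First analyser (S_y): from |-z⟩, P(|+y⟩) = 1/2.
After stage 1 the state is |+y⟩; P(|+z⟩) = |⟨+z|+y⟩|² = 1/2.
After stage 2 the state is |+z⟩; P(|+y⟩) = |⟨+y|+z⟩|² = 1/2.
Joint probability = 1/2 × 1/2 × 1/2 = 0.1250.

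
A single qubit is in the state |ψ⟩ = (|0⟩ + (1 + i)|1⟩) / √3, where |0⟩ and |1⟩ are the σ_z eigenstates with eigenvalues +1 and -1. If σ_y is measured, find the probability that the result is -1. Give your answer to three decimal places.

0.167

|-y⟩ = (|0⟩ - i|1⟩)/√2, so ⟨-y|ψ⟩ = (i) / (√2·√3).
P = |i|² / 6 = 1/6.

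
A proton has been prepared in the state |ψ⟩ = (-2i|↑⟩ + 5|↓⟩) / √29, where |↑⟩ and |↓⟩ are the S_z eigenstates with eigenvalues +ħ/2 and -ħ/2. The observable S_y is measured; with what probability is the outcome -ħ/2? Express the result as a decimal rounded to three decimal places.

0.155

|-y⟩ = (|↑⟩ - i|↓⟩)/√2, so ⟨-y|ψ⟩ = (3i) / (√2·√29).
P = |3i|² / 58 = 9/58.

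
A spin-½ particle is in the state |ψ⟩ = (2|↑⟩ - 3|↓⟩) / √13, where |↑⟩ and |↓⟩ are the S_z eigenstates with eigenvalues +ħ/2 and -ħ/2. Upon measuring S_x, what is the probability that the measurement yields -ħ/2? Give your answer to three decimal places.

0.962

|-x⟩ = (|↑⟩ - |↓⟩)/√2, so ⟨-x|ψ⟩ = (5) / (√2·√13).
P = |5|² / 26 = 25/26.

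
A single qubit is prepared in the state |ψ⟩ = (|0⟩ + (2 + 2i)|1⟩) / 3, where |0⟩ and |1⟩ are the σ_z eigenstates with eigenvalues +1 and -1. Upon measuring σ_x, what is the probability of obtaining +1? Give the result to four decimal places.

0.7222

|+x⟩ = (|0⟩ + |1⟩)/√2, so ⟨+x|ψ⟩ = (3 + 2i) / (√2·3).
P = |3 + 2i|² / 18 = 13/18.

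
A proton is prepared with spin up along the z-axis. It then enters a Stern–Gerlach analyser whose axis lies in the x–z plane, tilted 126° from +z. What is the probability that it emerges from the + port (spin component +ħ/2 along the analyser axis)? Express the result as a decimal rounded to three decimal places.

For spin-½, the probability of finding spin-up along an axis at angle θ to the initial spin direction is cos²(θ/2); spin-down is sin²(θ/2).
θ = 126°, so P = cos²(63°) ≈ 0.206.

0.206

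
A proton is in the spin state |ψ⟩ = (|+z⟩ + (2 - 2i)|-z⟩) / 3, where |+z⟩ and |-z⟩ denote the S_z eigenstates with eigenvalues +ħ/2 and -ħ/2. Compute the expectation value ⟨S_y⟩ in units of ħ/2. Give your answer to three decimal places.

-0.444

⟨σ_y⟩ = 2 Im(a* b)/(|a|²+|b|²) with a = 1, b = (2 - 2i).
a* b = (2 - 2i), so ⟨σ_y⟩ = -4/9.
⟨S_y⟩ = (ħ/2)·⟨σ_y⟩.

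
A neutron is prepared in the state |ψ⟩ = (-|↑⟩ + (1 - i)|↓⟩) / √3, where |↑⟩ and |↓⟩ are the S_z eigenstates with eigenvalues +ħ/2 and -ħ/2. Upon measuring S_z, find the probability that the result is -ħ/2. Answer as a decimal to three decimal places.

The -ħ/2 outcome corresponds to |↓⟩. Its amplitude in |ψ⟩ is (1 - i)/√3.
P = |1 - i|² / 3 = 2/3.

0.667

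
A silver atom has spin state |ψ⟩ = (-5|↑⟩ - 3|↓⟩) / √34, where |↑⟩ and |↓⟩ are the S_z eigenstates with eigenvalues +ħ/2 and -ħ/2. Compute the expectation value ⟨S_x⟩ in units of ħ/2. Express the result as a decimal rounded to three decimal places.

0.882

⟨σ_x⟩ = 2 Re(a* b)/(|a|²+|b|²) with a = -5, b = -3.
a* b = 15, so ⟨σ_x⟩ = 30/34.
⟨S_x⟩ = (ħ/2)·⟨σ_x⟩.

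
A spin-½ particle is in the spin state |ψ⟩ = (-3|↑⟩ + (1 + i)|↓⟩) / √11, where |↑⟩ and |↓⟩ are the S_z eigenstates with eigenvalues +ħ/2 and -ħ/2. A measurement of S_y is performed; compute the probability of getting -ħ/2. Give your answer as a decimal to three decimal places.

|-y⟩ = (|↑⟩ - i|↓⟩)/√2, so ⟨-y|ψ⟩ = (-4 + i) / (√2·√11).
P = |-4 + i|² / 22 = 17/22.

0.773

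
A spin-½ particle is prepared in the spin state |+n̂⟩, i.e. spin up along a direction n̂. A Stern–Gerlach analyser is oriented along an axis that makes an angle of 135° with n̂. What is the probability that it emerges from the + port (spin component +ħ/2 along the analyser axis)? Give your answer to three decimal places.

0.146

For spin-½, the probability of finding spin-up along an axis at angle θ to the initial spin direction is cos²(θ/2); spin-down is sin²(θ/2).
θ = 135°, so P = cos²(67.5°) ≈ 0.146.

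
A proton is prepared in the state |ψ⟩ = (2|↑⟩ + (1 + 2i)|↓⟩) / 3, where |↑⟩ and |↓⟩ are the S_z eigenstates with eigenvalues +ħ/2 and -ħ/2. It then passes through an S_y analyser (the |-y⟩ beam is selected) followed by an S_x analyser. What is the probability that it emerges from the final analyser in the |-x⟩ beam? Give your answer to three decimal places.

0.028

First analyser (S_y): P(|-y⟩) = |⟨-y|ψ⟩|² = 1/18.
After stage 1 the state is |-y⟩; P(|-x⟩) = |⟨-x|-y⟩|² = 1/2.
Joint probability = 1/18 × 1/2 = 0.028.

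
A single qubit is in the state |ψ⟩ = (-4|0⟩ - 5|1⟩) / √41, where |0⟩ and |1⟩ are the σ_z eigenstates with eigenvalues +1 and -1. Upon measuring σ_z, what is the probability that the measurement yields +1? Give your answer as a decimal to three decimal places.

The +1 outcome corresponds to |0⟩. Its amplitude in |ψ⟩ is -4/√41.
P = |-4|² / 41 = 16/41.

0.390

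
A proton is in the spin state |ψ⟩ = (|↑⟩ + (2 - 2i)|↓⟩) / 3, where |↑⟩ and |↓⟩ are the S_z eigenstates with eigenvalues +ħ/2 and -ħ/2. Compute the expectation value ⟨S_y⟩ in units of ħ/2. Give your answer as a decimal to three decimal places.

⟨σ_y⟩ = 2 Im(a* b)/(|a|²+|b|²) with a = 1, b = (2 - 2i).
a* b = (2 - 2i), so ⟨σ_y⟩ = -4/9.
⟨S_y⟩ = (ħ/2)·⟨σ_y⟩.

-0.444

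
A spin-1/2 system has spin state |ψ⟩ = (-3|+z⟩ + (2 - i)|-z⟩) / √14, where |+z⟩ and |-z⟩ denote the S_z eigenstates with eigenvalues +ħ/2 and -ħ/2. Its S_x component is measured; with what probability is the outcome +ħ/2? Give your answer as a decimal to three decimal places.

0.071

|+x⟩ = (|+z⟩ + |-z⟩)/√2, so ⟨+x|ψ⟩ = (-1 - i) / (√2·√14).
P = |-1 - i|² / 28 = 2/28.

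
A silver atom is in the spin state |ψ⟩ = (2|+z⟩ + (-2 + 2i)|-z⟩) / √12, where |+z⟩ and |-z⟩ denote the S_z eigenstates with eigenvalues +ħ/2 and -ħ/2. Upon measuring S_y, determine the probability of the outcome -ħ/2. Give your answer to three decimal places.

0.167

|-y⟩ = (|+z⟩ - i|-z⟩)/√2, so ⟨-y|ψ⟩ = (-2i) / (√2·√12).
P = |-2i|² / 24 = 4/24.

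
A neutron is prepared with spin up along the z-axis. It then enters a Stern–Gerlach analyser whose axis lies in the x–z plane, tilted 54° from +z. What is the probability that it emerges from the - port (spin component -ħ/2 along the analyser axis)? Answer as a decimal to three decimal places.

0.206

For spin-½, the probability of finding spin-up along an axis at angle θ to the initial spin direction is cos²(θ/2); spin-down is sin²(θ/2).
θ = 54°, so P = sin²(27°) ≈ 0.206.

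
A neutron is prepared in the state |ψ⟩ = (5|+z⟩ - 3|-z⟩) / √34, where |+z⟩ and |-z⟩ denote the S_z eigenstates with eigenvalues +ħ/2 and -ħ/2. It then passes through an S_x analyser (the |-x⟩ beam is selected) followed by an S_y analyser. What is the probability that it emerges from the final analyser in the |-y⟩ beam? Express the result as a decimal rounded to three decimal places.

0.471

First analyser (S_x): P(|-x⟩) = |⟨-x|ψ⟩|² = 64/68.
After stage 1 the state is |-x⟩; P(|-y⟩) = |⟨-y|-x⟩|² = 1/2.
Joint probability = 64/68 × 1/2 = 0.471.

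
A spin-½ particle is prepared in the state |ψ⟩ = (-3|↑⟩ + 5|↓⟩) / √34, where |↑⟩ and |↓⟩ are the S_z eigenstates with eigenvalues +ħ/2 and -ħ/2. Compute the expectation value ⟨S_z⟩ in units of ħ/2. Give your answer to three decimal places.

-0.471

⟨σ_z⟩ = |a|² - |b|² divided by |a|²+|b|², with a, b the |↑⟩, |↓⟩ amplitudes.
= (9 - 25)/34 = -16/34.
⟨S_z⟩ = (ħ/2)·⟨σ_z⟩.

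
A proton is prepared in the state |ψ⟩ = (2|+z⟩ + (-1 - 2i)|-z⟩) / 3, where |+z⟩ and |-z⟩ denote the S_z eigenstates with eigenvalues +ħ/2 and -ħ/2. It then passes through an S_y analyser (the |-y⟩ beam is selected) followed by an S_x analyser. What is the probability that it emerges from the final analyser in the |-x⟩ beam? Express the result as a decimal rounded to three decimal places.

0.472

First analyser (S_y): P(|-y⟩) = |⟨-y|ψ⟩|² = 17/18.
After stage 1 the state is |-y⟩; P(|-x⟩) = |⟨-x|-y⟩|² = 1/2.
Joint probability = 17/18 × 1/2 = 0.472.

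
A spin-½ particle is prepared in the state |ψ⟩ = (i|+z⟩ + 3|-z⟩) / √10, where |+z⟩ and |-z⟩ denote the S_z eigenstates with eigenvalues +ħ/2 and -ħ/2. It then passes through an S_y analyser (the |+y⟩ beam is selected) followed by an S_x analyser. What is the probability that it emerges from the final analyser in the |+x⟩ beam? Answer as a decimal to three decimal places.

0.100

First analyser (S_y): P(|+y⟩) = |⟨+y|ψ⟩|² = 4/20.
After stage 1 the state is |+y⟩; P(|+x⟩) = |⟨+x|+y⟩|² = 1/2.
Joint probability = 4/20 × 1/2 = 0.100.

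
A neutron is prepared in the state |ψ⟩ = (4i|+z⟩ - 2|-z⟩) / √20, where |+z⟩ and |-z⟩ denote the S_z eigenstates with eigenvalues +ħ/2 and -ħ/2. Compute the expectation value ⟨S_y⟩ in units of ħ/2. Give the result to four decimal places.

0.8000

⟨σ_y⟩ = 2 Im(a* b)/(|a|²+|b|²) with a = 4i, b = -2.
a* b = 8i, so ⟨σ_y⟩ = 16/20.
⟨S_y⟩ = (ħ/2)·⟨σ_y⟩.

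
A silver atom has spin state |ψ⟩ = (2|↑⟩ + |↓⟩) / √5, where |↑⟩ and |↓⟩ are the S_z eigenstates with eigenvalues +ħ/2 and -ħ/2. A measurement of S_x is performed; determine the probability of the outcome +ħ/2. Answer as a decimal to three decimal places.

|+x⟩ = (|↑⟩ + |↓⟩)/√2, so ⟨+x|ψ⟩ = (3) / (√2·√5).
P = |3|² / 10 = 9/10.

0.900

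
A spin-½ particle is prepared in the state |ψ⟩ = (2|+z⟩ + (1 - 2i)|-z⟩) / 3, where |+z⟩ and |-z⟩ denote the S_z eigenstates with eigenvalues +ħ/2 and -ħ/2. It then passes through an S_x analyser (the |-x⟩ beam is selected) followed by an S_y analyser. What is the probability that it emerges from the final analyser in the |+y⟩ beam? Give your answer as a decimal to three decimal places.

First analyser (S_x): P(|-x⟩) = |⟨-x|ψ⟩|² = 5/18.
After stage 1 the state is |-x⟩; P(|+y⟩) = |⟨+y|-x⟩|² = 1/2.
Joint probability = 5/18 × 1/2 = 0.139.

0.139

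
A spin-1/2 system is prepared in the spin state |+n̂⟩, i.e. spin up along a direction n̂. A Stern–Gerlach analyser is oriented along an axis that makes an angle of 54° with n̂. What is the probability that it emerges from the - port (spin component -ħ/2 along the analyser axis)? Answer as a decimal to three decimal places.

0.206

For spin-½, the probability of finding spin-up along an axis at angle θ to the initial spin direction is cos²(θ/2); spin-down is sin²(θ/2).
θ = 54°, so P = sin²(27°) ≈ 0.206.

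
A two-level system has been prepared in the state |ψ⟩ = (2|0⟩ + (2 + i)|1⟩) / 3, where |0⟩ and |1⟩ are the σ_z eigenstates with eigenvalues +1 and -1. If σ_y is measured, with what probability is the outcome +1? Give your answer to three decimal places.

0.722

|+y⟩ = (|0⟩ + i|1⟩)/√2, so ⟨+y|ψ⟩ = (3 - 2i) / (√2·3).
P = |3 - 2i|² / 18 = 13/18.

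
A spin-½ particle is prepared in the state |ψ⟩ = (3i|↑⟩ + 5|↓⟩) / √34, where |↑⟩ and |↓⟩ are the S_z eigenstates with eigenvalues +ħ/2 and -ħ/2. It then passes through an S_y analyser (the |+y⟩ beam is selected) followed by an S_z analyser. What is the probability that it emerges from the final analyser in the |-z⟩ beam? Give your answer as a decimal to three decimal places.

0.029

First analyser (S_y): P(|+y⟩) = |⟨+y|ψ⟩|² = 4/68.
After stage 1 the state is |+y⟩; P(|-z⟩) = |⟨-z|+y⟩|² = 1/2.
Joint probability = 4/68 × 1/2 = 0.029.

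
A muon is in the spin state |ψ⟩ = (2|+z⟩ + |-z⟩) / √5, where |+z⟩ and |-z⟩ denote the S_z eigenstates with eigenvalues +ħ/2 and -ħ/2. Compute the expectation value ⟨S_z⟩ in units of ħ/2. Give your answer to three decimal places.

⟨σ_z⟩ = |a|² - |b|² divided by |a|²+|b|², with a, b the |+z⟩, |-z⟩ amplitudes.
= (4 - 1)/5 = 3/5.
⟨S_z⟩ = (ħ/2)·⟨σ_z⟩.

0.600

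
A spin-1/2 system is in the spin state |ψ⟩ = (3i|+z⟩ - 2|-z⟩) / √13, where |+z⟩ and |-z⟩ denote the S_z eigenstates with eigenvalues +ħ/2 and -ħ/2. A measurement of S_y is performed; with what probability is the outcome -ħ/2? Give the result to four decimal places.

0.0385

|-y⟩ = (|+z⟩ - i|-z⟩)/√2, so ⟨-y|ψ⟩ = (i) / (√2·√13).
P = |i|² / 26 = 1/26.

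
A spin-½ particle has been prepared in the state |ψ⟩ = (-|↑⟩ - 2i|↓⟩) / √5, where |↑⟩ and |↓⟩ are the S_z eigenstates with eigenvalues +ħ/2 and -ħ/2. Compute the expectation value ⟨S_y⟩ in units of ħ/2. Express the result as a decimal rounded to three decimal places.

⟨σ_y⟩ = 2 Im(a* b)/(|a|²+|b|²) with a = -1, b = -2i.
a* b = 2i, so ⟨σ_y⟩ = 4/5.
⟨S_y⟩ = (ħ/2)·⟨σ_y⟩.

0.800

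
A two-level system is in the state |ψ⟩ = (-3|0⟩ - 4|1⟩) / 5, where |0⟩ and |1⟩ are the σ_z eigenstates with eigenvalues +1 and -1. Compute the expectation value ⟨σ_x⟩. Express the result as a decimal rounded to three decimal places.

⟨σ_x⟩ = 2 Re(a* b)/(|a|²+|b|²) with a = -3, b = -4.
a* b = 12, so ⟨σ_x⟩ = 24/25.

0.960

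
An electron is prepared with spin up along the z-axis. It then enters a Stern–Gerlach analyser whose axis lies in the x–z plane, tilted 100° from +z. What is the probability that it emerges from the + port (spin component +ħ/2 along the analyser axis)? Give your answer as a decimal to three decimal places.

0.413

For spin-½, the probability of finding spin-up along an axis at angle θ to the initial spin direction is cos²(θ/2); spin-down is sin²(θ/2).
θ = 100°, so P = cos²(50°) ≈ 0.413.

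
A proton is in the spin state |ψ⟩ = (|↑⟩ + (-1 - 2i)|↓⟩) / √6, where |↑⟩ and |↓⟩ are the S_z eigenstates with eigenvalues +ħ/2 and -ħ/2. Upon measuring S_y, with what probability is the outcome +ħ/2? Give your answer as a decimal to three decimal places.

|+y⟩ = (|↑⟩ + i|↓⟩)/√2, so ⟨+y|ψ⟩ = (-1 + i) / (√2·√6).
P = |-1 + i|² / 12 = 2/12.

0.167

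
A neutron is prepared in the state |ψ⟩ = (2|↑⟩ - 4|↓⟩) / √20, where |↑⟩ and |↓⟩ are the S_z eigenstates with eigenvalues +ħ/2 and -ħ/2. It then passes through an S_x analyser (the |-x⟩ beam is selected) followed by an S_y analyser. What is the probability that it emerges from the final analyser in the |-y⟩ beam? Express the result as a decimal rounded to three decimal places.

0.450

First analyser (S_x): P(|-x⟩) = |⟨-x|ψ⟩|² = 36/40.
After stage 1 the state is |-x⟩; P(|-y⟩) = |⟨-y|-x⟩|² = 1/2.
Joint probability = 36/40 × 1/2 = 0.450.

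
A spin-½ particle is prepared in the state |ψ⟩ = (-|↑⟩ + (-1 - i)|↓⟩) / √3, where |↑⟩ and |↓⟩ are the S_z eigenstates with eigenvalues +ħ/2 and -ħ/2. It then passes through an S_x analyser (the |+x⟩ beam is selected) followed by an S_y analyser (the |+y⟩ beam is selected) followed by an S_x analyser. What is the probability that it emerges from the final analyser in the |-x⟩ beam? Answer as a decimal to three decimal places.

0.208

First analyser (S_x): P(|+x⟩) = |⟨+x|ψ⟩|² = 5/6.
After stage 1 the state is |+x⟩; P(|+y⟩) = |⟨+y|+x⟩|² = 1/2.
After stage 2 the state is |+y⟩; P(|-x⟩) = |⟨-x|+y⟩|² = 1/2.
Joint probability = 5/6 × 1/2 × 1/2 = 0.208.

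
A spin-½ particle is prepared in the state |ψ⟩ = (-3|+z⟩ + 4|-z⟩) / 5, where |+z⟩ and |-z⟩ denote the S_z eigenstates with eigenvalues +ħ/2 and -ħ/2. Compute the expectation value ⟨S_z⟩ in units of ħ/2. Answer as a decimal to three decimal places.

-0.280

⟨σ_z⟩ = |a|² - |b|² divided by |a|²+|b|², with a, b the |+z⟩, |-z⟩ amplitudes.
= (9 - 16)/25 = -7/25.
⟨S_z⟩ = (ħ/2)·⟨σ_z⟩.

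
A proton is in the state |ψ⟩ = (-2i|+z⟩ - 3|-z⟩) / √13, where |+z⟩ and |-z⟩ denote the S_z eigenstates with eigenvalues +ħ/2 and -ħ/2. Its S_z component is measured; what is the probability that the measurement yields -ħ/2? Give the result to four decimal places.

The -ħ/2 outcome corresponds to |-z⟩. Its amplitude in |ψ⟩ is -3/√13.
P = |-3|² / 13 = 9/13.

0.6923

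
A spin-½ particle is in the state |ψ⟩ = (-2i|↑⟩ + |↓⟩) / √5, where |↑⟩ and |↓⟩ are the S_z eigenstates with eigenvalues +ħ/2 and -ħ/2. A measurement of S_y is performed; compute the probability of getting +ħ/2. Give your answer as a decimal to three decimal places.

|+y⟩ = (|↑⟩ + i|↓⟩)/√2, so ⟨+y|ψ⟩ = (-3i) / (√2·√5).
P = |-3i|² / 10 = 9/10.

0.900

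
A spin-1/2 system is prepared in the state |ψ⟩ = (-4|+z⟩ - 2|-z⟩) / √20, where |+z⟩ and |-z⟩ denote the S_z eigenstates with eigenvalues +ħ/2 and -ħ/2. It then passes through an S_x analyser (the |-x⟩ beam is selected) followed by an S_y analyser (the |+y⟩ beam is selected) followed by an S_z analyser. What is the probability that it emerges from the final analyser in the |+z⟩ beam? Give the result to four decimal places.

0.0250

First analyser (S_x): P(|-x⟩) = |⟨-x|ψ⟩|² = 4/40.
After stage 1 the state is |-x⟩; P(|+y⟩) = |⟨+y|-x⟩|² = 1/2.
After stage 2 the state is |+y⟩; P(|+z⟩) = |⟨+z|+y⟩|² = 1/2.
Joint probability = 4/40 × 1/2 × 1/2 = 0.0250.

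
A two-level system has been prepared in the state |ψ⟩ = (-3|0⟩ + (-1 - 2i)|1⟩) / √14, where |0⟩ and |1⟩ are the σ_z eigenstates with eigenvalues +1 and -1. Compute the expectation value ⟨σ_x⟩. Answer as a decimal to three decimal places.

⟨σ_x⟩ = 2 Re(a* b)/(|a|²+|b|²) with a = -3, b = (-1 - 2i).
a* b = (3 + 6i), so ⟨σ_x⟩ = 6/14.

0.429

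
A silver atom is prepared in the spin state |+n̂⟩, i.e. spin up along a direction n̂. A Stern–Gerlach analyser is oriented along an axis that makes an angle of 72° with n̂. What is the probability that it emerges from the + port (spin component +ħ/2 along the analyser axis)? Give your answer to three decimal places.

For spin-½, the probability of finding spin-up along an axis at angle θ to the initial spin direction is cos²(θ/2); spin-down is sin²(θ/2).
θ = 72°, so P = cos²(36°) ≈ 0.655.

0.655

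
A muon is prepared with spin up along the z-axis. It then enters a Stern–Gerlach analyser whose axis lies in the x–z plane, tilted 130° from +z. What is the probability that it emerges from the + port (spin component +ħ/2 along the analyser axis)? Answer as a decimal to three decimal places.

For spin-½, the probability of finding spin-up along an axis at angle θ to the initial spin direction is cos²(θ/2); spin-down is sin²(θ/2).
θ = 130°, so P = cos²(65°) ≈ 0.179.

0.179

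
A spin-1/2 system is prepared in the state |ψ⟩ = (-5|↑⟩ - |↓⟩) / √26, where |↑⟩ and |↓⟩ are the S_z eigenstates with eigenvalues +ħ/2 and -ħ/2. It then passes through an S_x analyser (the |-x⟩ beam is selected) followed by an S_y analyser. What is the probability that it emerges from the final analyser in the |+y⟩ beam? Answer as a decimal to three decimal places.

First analyser (S_x): P(|-x⟩) = |⟨-x|ψ⟩|² = 16/52.
After stage 1 the state is |-x⟩; P(|+y⟩) = |⟨+y|-x⟩|² = 1/2.
Joint probability = 16/52 × 1/2 = 0.154.

0.154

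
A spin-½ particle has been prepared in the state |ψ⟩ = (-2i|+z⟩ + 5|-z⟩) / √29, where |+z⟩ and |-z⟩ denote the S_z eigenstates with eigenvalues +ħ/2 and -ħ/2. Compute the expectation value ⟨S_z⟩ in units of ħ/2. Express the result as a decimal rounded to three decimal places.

-0.724

⟨σ_z⟩ = |a|² - |b|² divided by |a|²+|b|², with a, b the |+z⟩, |-z⟩ amplitudes.
= (4 - 25)/29 = -21/29.
⟨S_z⟩ = (ħ/2)·⟨σ_z⟩.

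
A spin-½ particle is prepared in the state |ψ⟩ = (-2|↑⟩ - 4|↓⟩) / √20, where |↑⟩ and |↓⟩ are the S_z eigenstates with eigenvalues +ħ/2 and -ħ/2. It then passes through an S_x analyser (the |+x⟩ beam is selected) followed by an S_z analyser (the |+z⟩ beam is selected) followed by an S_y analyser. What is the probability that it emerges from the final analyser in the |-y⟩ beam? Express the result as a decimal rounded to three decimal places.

First analyser (S_x): P(|+x⟩) = |⟨+x|ψ⟩|² = 36/40.
After stage 1 the state is |+x⟩; P(|+z⟩) = |⟨+z|+x⟩|² = 1/2.
After stage 2 the state is |+z⟩; P(|-y⟩) = |⟨-y|+z⟩|² = 1/2.
Joint probability = 36/40 × 1/2 × 1/2 = 0.225.

0.225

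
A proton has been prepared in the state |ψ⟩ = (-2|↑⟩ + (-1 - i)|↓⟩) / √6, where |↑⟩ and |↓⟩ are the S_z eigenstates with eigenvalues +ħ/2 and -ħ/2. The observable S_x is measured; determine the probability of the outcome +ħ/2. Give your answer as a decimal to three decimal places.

|+x⟩ = (|↑⟩ + |↓⟩)/√2, so ⟨+x|ψ⟩ = (-3 - i) / (√2·√6).
P = |-3 - i|² / 12 = 10/12.

0.833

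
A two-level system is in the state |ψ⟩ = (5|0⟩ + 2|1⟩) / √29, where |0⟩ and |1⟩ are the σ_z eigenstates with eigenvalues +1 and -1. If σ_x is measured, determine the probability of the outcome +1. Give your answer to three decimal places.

0.845

|+x⟩ = (|0⟩ + |1⟩)/√2, so ⟨+x|ψ⟩ = (7) / (√2·√29).
P = |7|² / 58 = 49/58.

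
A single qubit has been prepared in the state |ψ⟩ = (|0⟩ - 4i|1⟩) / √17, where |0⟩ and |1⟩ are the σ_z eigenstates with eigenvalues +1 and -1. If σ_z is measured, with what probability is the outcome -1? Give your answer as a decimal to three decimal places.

The -1 outcome corresponds to |1⟩. Its amplitude in |ψ⟩ is -4i/√17.
P = |-4i|² / 17 = 16/17.

0.941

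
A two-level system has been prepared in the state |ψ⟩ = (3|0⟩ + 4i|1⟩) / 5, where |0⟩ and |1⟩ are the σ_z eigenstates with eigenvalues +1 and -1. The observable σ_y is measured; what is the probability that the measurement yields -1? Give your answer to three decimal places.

0.020

|-y⟩ = (|0⟩ - i|1⟩)/√2, so ⟨-y|ψ⟩ = (-1) / (√2·5).
P = |-1|² / 50 = 1/50.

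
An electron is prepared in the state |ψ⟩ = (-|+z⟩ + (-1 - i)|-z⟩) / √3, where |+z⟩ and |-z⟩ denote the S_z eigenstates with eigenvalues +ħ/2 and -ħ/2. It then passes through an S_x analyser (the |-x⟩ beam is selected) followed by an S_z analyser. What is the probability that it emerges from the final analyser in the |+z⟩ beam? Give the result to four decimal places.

First analyser (S_x): P(|-x⟩) = |⟨-x|ψ⟩|² = 1/6.
After stage 1 the state is |-x⟩; P(|+z⟩) = |⟨+z|-x⟩|² = 1/2.
Joint probability = 1/6 × 1/2 = 0.0833.

0.0833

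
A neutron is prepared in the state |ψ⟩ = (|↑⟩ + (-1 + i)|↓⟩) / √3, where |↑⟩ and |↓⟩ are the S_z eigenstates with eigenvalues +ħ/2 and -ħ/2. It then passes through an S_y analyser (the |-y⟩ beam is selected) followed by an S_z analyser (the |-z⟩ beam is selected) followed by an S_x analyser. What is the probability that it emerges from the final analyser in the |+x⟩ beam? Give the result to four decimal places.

First analyser (S_y): P(|-y⟩) = |⟨-y|ψ⟩|² = 1/6.
After stage 1 the state is |-y⟩; P(|-z⟩) = |⟨-z|-y⟩|² = 1/2.
After stage 2 the state is |-z⟩; P(|+x⟩) = |⟨+x|-z⟩|² = 1/2.
Joint probability = 1/6 × 1/2 × 1/2 = 0.0417.

0.0417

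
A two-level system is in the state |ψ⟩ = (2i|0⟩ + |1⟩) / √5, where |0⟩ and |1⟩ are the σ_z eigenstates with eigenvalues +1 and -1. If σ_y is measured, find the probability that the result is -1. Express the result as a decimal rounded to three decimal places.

0.900

|-y⟩ = (|0⟩ - i|1⟩)/√2, so ⟨-y|ψ⟩ = (3i) / (√2·√5).
P = |3i|² / 10 = 9/10.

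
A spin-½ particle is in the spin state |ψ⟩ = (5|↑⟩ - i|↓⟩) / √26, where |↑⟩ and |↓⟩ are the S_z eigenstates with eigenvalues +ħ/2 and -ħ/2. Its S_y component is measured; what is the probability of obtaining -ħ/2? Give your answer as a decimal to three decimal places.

|-y⟩ = (|↑⟩ - i|↓⟩)/√2, so ⟨-y|ψ⟩ = (6) / (√2·√26).
P = |6|² / 52 = 36/52.

0.692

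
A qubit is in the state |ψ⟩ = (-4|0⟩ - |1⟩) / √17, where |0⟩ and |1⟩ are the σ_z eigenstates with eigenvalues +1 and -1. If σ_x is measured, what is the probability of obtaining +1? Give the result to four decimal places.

0.7353

|+x⟩ = (|0⟩ + |1⟩)/√2, so ⟨+x|ψ⟩ = (-5) / (√2·√17).
P = |-5|² / 34 = 25/34.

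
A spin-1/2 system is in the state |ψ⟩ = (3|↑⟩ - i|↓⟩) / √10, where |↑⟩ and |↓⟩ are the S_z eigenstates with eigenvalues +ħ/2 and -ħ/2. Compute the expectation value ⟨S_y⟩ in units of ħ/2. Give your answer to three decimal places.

-0.600

⟨σ_y⟩ = 2 Im(a* b)/(|a|²+|b|²) with a = 3, b = -i.
a* b = -3i, so ⟨σ_y⟩ = -6/10.
⟨S_y⟩ = (ħ/2)·⟨σ_y⟩.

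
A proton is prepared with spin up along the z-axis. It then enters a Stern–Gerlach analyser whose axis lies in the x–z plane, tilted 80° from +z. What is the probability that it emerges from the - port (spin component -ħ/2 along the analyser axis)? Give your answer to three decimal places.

0.413

For spin-½, the probability of finding spin-up along an axis at angle θ to the initial spin direction is cos²(θ/2); spin-down is sin²(θ/2).
θ = 80°, so P = sin²(40°) ≈ 0.413.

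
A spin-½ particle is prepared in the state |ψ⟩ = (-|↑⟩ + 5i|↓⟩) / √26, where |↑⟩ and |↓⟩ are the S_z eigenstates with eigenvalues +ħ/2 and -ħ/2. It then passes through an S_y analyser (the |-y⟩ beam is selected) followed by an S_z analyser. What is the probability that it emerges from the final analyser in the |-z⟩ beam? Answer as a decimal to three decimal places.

First analyser (S_y): P(|-y⟩) = |⟨-y|ψ⟩|² = 36/52.
After stage 1 the state is |-y⟩; P(|-z⟩) = |⟨-z|-y⟩|² = 1/2.
Joint probability = 36/52 × 1/2 = 0.346.

0.346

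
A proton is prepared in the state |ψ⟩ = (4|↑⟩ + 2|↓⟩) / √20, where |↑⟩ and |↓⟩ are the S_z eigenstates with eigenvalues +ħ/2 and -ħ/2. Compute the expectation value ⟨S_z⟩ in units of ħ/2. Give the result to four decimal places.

0.6000

⟨σ_z⟩ = |a|² - |b|² divided by |a|²+|b|², with a, b the |↑⟩, |↓⟩ amplitudes.
= (16 - 4)/20 = 12/20.
⟨S_z⟩ = (ħ/2)·⟨σ_z⟩.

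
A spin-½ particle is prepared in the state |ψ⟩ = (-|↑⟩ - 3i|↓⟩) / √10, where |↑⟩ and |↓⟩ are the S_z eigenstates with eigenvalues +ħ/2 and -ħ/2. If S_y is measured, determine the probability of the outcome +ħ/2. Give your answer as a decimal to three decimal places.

0.800

|+y⟩ = (|↑⟩ + i|↓⟩)/√2, so ⟨+y|ψ⟩ = (-4) / (√2·√10).
P = |-4|² / 20 = 16/20.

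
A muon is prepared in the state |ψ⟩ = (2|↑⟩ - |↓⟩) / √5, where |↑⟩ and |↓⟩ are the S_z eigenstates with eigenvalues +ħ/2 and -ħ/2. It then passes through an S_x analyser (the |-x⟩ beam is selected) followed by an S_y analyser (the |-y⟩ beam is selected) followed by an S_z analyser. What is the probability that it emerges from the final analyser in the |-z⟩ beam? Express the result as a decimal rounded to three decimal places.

0.225

First analyser (S_x): P(|-x⟩) = |⟨-x|ψ⟩|² = 9/10.
After stage 1 the state is |-x⟩; P(|-y⟩) = |⟨-y|-x⟩|² = 1/2.
After stage 2 the state is |-y⟩; P(|-z⟩) = |⟨-z|-y⟩|² = 1/2.
Joint probability = 9/10 × 1/2 × 1/2 = 0.225.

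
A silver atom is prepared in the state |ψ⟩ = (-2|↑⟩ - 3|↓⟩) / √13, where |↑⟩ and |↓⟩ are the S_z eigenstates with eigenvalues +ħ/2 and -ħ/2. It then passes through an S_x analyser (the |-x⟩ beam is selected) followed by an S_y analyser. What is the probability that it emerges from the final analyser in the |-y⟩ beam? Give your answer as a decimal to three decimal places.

First analyser (S_x): P(|-x⟩) = |⟨-x|ψ⟩|² = 1/26.
After stage 1 the state is |-x⟩; P(|-y⟩) = |⟨-y|-x⟩|² = 1/2.
Joint probability = 1/26 × 1/2 = 0.019.

0.019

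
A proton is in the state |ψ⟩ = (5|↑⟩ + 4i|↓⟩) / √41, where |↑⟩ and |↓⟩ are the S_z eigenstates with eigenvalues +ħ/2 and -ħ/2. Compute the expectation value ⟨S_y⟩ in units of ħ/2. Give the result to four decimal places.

0.9756

⟨σ_y⟩ = 2 Im(a* b)/(|a|²+|b|²) with a = 5, b = 4i.
a* b = 20i, so ⟨σ_y⟩ = 40/41.
⟨S_y⟩ = (ħ/2)·⟨σ_y⟩.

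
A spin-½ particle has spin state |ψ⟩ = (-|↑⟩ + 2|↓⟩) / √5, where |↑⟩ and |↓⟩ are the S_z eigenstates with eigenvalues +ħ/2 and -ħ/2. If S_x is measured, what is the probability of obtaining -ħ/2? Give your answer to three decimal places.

0.900

|-x⟩ = (|↑⟩ - |↓⟩)/√2, so ⟨-x|ψ⟩ = (-3) / (√2·√5).
P = |-3|² / 10 = 9/10.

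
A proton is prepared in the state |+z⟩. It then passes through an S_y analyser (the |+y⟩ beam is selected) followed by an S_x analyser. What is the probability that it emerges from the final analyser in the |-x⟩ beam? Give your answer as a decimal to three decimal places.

First analyser (S_y): from |+z⟩, P(|+y⟩) = 1/2.
After stage 1 the state is |+y⟩; P(|-x⟩) = |⟨-x|+y⟩|² = 1/2.
Joint probability = 1/2 × 1/2 = 0.250.

0.250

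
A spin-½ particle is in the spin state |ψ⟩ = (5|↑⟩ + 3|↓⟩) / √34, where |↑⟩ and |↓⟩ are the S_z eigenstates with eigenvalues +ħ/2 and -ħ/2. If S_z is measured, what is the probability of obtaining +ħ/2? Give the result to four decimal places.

0.7353

The +ħ/2 outcome corresponds to |↑⟩. Its amplitude in |ψ⟩ is 5/√34.
P = |5|² / 34 = 25/34.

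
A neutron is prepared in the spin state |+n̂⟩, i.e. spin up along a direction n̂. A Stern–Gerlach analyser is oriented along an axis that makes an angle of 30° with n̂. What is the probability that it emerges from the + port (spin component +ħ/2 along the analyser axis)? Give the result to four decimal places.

For spin-½, the probability of finding spin-up along an axis at angle θ to the initial spin direction is cos²(θ/2); spin-down is sin²(θ/2).
θ = 30°, so P = cos²(15°) ≈ 0.9330.

0.9330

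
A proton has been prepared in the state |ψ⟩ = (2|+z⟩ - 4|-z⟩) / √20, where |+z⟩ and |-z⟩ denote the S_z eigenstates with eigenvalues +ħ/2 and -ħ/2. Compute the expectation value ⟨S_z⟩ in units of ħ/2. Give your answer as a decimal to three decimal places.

⟨σ_z⟩ = |a|² - |b|² divided by |a|²+|b|², with a, b the |+z⟩, |-z⟩ amplitudes.
= (4 - 16)/20 = -12/20.
⟨S_z⟩ = (ħ/2)·⟨σ_z⟩.

-0.600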